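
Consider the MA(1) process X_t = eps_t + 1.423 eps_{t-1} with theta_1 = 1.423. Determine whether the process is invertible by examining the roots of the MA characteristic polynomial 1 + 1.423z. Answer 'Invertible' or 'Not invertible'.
\text{Not invertible}

The MA(q) characteristic polynomial is P(z) = 1 + 1.423z.
Invertibility requires all roots to lie outside the unit circle, i.e. |z| > 1 for every root.
This is linear in z: 1 + (1.423) z = 0  =>  z = -1/(1.423) = -0.702741,  |z| = 0.702741.
Moduli of all roots: 0.7027.
All moduli strictly greater than 1? No.
Verdict: Not invertible.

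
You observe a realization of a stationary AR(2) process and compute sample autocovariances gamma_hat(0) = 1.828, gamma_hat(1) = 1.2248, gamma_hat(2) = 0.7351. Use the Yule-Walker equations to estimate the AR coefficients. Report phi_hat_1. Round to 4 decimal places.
\hat\phi_{1} = 0.7269

The Yule-Walker equations for an AR(p) process read, in matrix form,
  Gamma_p phi = r_p,   with   (Gamma_p)_{ij} = gamma(|i - j|),
                       (r_p)_i = gamma(i),   i,j = 1..p.
Substitute the sample gammas (Toeplitz matrix and right-hand side of size 2):
  Gamma_p = [[1.828, 1.2248], [1.2248, 1.828]]
  r_p     = [1.2248, 0.7351]
Written out:
  1.828 phi_1 + 1.2248 phi_2 = 1.2248
  1.2248 phi_1 + 1.828 phi_2 = 0.7351
Solve by Cramer's rule:
  det = gamma(0)^2 - gamma(1)^2 = (1.828)^2 - (1.2248)^2 = 3.341584 - 1.50013504 = 1.84144896
  phi_hat_1 = [gamma(1) gamma(0) - gamma(1) gamma(2)] / det = [(1.2248)(1.828) - (1.2248)(0.7351)] / 1.84144896 = 1.33858392 / 1.84144896 = 0.7269
  phi_hat_2 = [gamma(0) gamma(2) - gamma(1)^2] / det = [(1.828)(0.7351) - (1.2248)^2] / 1.84144896 = -0.15637224 / 1.84144896 = -0.0849
So phi_hat = [0.7269, -0.0849].
Therefore phi_hat_1 = 0.7269.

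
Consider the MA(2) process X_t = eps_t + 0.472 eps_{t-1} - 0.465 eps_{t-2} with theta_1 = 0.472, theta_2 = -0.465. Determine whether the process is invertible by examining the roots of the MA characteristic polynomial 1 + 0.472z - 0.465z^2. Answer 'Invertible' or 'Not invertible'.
\text{Invertible}

The MA(q) characteristic polynomial is P(z) = 1 + 0.472z - 0.465z^2.
Invertibility requires all roots to lie outside the unit circle, i.e. |z| > 1 for every root.
Set 1 + (0.472) z + (-0.465) z^2 = 0, i.e. a z^2 + b z + c = 0 with a = -0.465, b = 0.472, c = 1.
Discriminant D = b^2 - 4ac = (0.472)^2 - 4*(-0.465)*1 = 0.222784 - (-1.86) = 2.082784.
D >= 0, so the roots are real: z = (-b +/- sqrt(D)) / (2a) = (-0.472 +/- 1.443185) / (-0.93).
  z_1 = (-0.472 + 1.443185) / (-0.93) = -1.0443,   |z_1| = 1.0443.
  z_2 = (-0.472 - 1.443185) / (-0.93) = 2.0593,   |z_2| = 2.0593.
Moduli of all roots: 1.0443, 2.0593.
All moduli strictly greater than 1? Yes.
Verdict: Invertible.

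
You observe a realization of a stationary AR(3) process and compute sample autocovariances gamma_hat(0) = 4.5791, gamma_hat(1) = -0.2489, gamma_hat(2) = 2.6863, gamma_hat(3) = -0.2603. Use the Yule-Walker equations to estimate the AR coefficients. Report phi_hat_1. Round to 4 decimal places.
\hat\phi_{1} = -0.0120

The Yule-Walker equations for an AR(p) process read, in matrix form,
  Gamma_p phi = r_p,   with   (Gamma_p)_{ij} = gamma(|i - j|),
                       (r_p)_i = gamma(i),   i,j = 1..p.
Substitute the sample gammas (Toeplitz matrix and right-hand side of size 3):
  Gamma_p = [[4.5791, -0.2489, 2.6863], [-0.2489, 4.5791, -0.2489], [2.6863, -0.2489, 4.5791]]
  r_p     = [-0.2489, 2.6863, -0.2603]
Written out (R1..R3):
  (R1) 4.5791 phi_1 - 0.2489 phi_2 + 2.6863 phi_3 = -0.2489
  (R2) -0.2489 phi_1 + 4.5791 phi_2 - 0.2489 phi_3 = 2.6863
  (R3) 2.6863 phi_1 - 0.2489 phi_2 + 4.5791 phi_3 = -0.2603
Gaussian elimination:
  R2 <- R2 - (-0.2489/4.5791) R1 = R2 - (-0.054356) R1:  4.565571 phi_2 - 0.102884 phi_3 = 2.672771
  R3 <- R3 - (2.6863/4.5791) R1 = R3 - (0.586644) R1:  -0.102884 phi_2 + 3.003199 phi_3 = -0.114284
  R3 <- R3 - (-0.102884/4.565571) R2 = R3 - (-0.022535) R2:  3.000881 phi_3 = -0.054054
Back-substitution:
  phi_hat_3 = -0.054054 / 3.000881 = -0.018013
  phi_hat_2 = (2.672771 - (-0.102884)(-0.018013)) / 4.565571 = 0.585013
  phi_hat_1 = (-0.2489 - (-0.2489)(0.585013) - (2.6863)(-0.018013)) / 4.5791 = -0.01199
So phi_hat = [-0.0120, 0.5850, -0.0180].
Therefore phi_hat_1 = -0.0120.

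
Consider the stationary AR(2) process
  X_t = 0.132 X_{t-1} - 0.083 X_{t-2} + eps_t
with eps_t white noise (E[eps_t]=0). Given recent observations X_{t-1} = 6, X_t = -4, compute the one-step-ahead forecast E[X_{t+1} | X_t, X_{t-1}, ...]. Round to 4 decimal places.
E[X_{t+1} \mid \mathcal F_t] = -1.0260

For an AR(p) model X_t = c + sum_i phi_i X_{t-i} + eps_t, the
one-step-ahead conditional mean is
  E[X_{t+1} | X_t, ...] = c + sum_i phi_i X_{t+1-i}.
Substitute known values:
  E[X_{t+1} | ...] = (0.132) * (-4) + (-0.083) * (6)
                   = -1.0260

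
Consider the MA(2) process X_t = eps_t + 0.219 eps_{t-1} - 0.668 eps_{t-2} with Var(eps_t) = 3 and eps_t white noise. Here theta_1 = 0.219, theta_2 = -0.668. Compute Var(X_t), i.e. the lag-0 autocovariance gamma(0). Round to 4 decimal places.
\gamma(0) = 4.4826

For an MA(q) process X_t = eps_t + sum_i theta_i eps_{t-i} with
Var(eps_t) = sigma^2, the variance is
  gamma(0) = sigma^2 * (1 + sum_i theta_i^2).
  sum_i theta_i^2 = (0.219)^2 + (-0.668)^2 = 0.047961 + 0.446224 = 0.494185.
  gamma(0) = 3 * (1 + 0.494185) = 3 * 1.494185 = 4.482555, which rounds to 4.4826.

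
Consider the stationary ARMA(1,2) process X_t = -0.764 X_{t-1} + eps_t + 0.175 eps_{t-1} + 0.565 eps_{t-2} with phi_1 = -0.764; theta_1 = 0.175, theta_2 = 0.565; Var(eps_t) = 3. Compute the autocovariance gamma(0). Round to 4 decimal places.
\gamma(0) = 11.4648

Multiply the model equation by X_{t-k} and take expectations. With theta_0 = psi_0 = 1 and psi_j the MA(infinity) weights, this gives
  gamma(k) - sum_i phi_i gamma(k-i) = c_k,
  c_k = sigma^2 * sum_{j=k..q} theta_j psi_{j-k}   (c_k = 0 for k > q),
using gamma(-m) = gamma(m).
psi-weights needed (psi_j = theta_j + sum_i phi_i psi_{j-i}):
  psi_1 = theta_1 + phi_1 = 0.175 + (-0.764) = -0.589
  psi_2 = theta_2 + phi_1 psi_1 = 0.565 + (-0.764)(-0.589) = 1.014996
Right-hand sides:
  c_0 = sigma^2 (1 + theta_1 psi_1 + theta_2 psi_2) = 3 * (1 + (0.175)(-0.589) + (0.565)(1.014996)) = 3 * 1.470398 = 4.411193
  c_1 = sigma^2 (theta_1 + theta_2 psi_1) = 3 * (0.175 + (0.565)(-0.589)) = -0.473355
  c_2 = sigma^2 theta_2 = 3 * (0.565) = 1.695
Equations for k = 0 and k = 1 (AR order 1):
  gamma(0) = phi_1 gamma(1) + c_0
  gamma(1) = phi_1 gamma(0) + c_1
Substituting the second into the first: gamma(0) (1 - phi_1^2) = c_0 + phi_1 c_1, so
  gamma(0) = (c_0 + phi_1 c_1) / (1 - phi_1^2) = (4.411193 + (-0.764)(-0.473355)) / (1 - (-0.764)^2) = 4.772836 / 0.416304 = 11.464786.
Therefore gamma(0) = 11.4648 (to 4 decimal places).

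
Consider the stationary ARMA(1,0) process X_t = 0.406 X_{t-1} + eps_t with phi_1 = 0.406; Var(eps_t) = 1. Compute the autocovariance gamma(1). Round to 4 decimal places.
\gamma(1) = 0.4861

Multiply the model equation by X_{t-k} and take expectations. With theta_0 = psi_0 = 1 and psi_j the MA(infinity) weights, this gives
  gamma(k) - sum_i phi_i gamma(k-i) = c_k,
  c_k = sigma^2 * sum_{j=k..q} theta_j psi_{j-k}   (c_k = 0 for k > q),
using gamma(-m) = gamma(m).
Pure AR (q = 0): c_0 = sigma^2 = 1, c_k = 0 for k >= 1.
Equations for k = 0 and k = 1 (AR order 1):
  gamma(0) = phi_1 gamma(1) + c_0
  gamma(1) = phi_1 gamma(0) + c_1
Substituting the second into the first: gamma(0) (1 - phi_1^2) = c_0 + phi_1 c_1, so
  gamma(0) = c_0 / (1 - phi_1^2) = 1 / (1 - (0.406)^2) = 1 / 0.835164 = 1.19737.
  gamma(1) = phi_1 gamma(0) = (0.406)(1.19737) = 0.486132.
Therefore gamma(1) = 0.4861 (to 4 decimal places).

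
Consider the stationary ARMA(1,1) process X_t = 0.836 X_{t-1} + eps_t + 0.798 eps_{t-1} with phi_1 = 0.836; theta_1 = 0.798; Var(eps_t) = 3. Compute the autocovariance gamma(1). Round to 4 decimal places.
\gamma(1) = 27.1410

Multiply the model equation by X_{t-k} and take expectations. With theta_0 = psi_0 = 1 and psi_j the MA(infinity) weights, this gives
  gamma(k) - sum_i phi_i gamma(k-i) = c_k,
  c_k = sigma^2 * sum_{j=k..q} theta_j psi_{j-k}   (c_k = 0 for k > q),
using gamma(-m) = gamma(m).
psi-weights needed (psi_j = theta_j + sum_i phi_i psi_{j-i}):
  psi_1 = theta_1 + phi_1 = 0.798 + (0.836) = 1.634
Right-hand sides:
  c_0 = sigma^2 (1 + theta_1 psi_1) = 3 * (1 + (0.798)(1.634)) = 3 * 2.303932 = 6.911796
  c_1 = sigma^2 theta_1 = 3 * (0.798) = 2.394
  c_2 = 0
Equations for k = 0 and k = 1 (AR order 1):
  gamma(0) = phi_1 gamma(1) + c_0
  gamma(1) = phi_1 gamma(0) + c_1
Substituting the second into the first: gamma(0) (1 - phi_1^2) = c_0 + phi_1 c_1, so
  gamma(0) = (c_0 + phi_1 c_1) / (1 - phi_1^2) = (6.911796 + (0.836)(2.394)) / (1 - (0.836)^2) = 8.91318 / 0.301104 = 29.601666.
  gamma(1) = phi_1 gamma(0) + c_1 = (0.836)(29.601666) + (2.394) = 27.140993.
Therefore gamma(1) = 27.1410 (to 4 decimal places).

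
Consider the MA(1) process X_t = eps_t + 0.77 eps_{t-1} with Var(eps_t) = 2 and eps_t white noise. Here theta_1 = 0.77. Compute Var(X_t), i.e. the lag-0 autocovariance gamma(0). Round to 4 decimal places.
\gamma(0) = 3.1858

For an MA(q) process X_t = eps_t + sum_i theta_i eps_{t-i} with
Var(eps_t) = sigma^2, the variance is
  gamma(0) = sigma^2 * (1 + sum_i theta_i^2).
  sum_i theta_i^2 = (0.77)^2 = 0.5929.
  gamma(0) = 2 * (1 + 0.5929) = 2 * 1.5929 = 3.1858.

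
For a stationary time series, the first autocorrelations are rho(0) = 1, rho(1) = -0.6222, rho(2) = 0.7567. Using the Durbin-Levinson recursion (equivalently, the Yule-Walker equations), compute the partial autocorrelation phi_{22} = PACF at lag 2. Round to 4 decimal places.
\phi_{22} = 0.6030

The PACF at lag k is phi_{kk}, the last component of the solution
to the Yule-Walker system G_k phi = r_k where
  (G_k)_{ij} = rho(|i - j|), (r_k)_i = rho(i), i,j = 1..k.
Equivalently, Durbin-Levinson gives phi_{kk} iteratively:
  phi_{11} = rho(1)
  phi_{kk} = [rho(k) - sum_{j=1..k-1} phi_{k-1,j} rho(k-j)]
            / [1 - sum_{j=1..k-1} phi_{k-1,j} rho(j)],
  phi_{k,j} = phi_{k-1,j} - phi_{kk} phi_{k-1,k-j},  j = 1..k-1.
Step k = 1:
  phi_11 = rho(1) = -0.6222.
Step k = 2:
  phi_22 = [rho(2) - phi_11 rho(1)] / [1 - phi_11 rho(1)] = [0.7567 - (-0.6222)(-0.6222)] / [1 - (-0.6222)(-0.6222)]
         = 0.36956716 / 0.61286716 = 0.603.
Therefore phi_{22} = 0.6030.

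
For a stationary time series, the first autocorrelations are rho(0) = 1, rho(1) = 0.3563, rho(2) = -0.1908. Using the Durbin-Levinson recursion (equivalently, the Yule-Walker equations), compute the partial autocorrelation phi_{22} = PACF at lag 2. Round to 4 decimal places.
\phi_{22} = -0.3640

The PACF at lag k is phi_{kk}, the last component of the solution
to the Yule-Walker system G_k phi = r_k where
  (G_k)_{ij} = rho(|i - j|), (r_k)_i = rho(i), i,j = 1..k.
Equivalently, Durbin-Levinson gives phi_{kk} iteratively:
  phi_{11} = rho(1)
  phi_{kk} = [rho(k) - sum_{j=1..k-1} phi_{k-1,j} rho(k-j)]
            / [1 - sum_{j=1..k-1} phi_{k-1,j} rho(j)],
  phi_{k,j} = phi_{k-1,j} - phi_{kk} phi_{k-1,k-j},  j = 1..k-1.
Step k = 1:
  phi_11 = rho(1) = 0.3563.
Step k = 2:
  phi_22 = [rho(2) - phi_11 rho(1)] / [1 - phi_11 rho(1)] = [-0.1908 - (0.3563)(0.3563)] / [1 - (0.3563)(0.3563)]
         = -0.31774969 / 0.87305031 = -0.364.
Therefore phi_{22} = -0.3640.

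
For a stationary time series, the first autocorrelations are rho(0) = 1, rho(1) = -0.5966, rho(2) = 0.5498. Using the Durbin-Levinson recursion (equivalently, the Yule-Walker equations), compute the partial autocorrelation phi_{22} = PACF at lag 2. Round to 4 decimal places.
\phi_{22} = 0.3010

The PACF at lag k is phi_{kk}, the last component of the solution
to the Yule-Walker system G_k phi = r_k where
  (G_k)_{ij} = rho(|i - j|), (r_k)_i = rho(i), i,j = 1..k.
Equivalently, Durbin-Levinson gives phi_{kk} iteratively:
  phi_{11} = rho(1)
  phi_{kk} = [rho(k) - sum_{j=1..k-1} phi_{k-1,j} rho(k-j)]
            / [1 - sum_{j=1..k-1} phi_{k-1,j} rho(j)],
  phi_{k,j} = phi_{k-1,j} - phi_{kk} phi_{k-1,k-j},  j = 1..k-1.
Step k = 1:
  phi_11 = rho(1) = -0.5966.
Step k = 2:
  phi_22 = [rho(2) - phi_11 rho(1)] / [1 - phi_11 rho(1)] = [0.5498 - (-0.5966)(-0.5966)] / [1 - (-0.5966)(-0.5966)]
         = 0.19386844 / 0.64406844 = 0.301.
Therefore phi_{22} = 0.3010.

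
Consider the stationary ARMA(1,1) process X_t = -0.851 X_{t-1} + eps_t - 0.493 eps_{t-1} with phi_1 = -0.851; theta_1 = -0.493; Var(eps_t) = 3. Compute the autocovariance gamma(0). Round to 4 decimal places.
\gamma(0) = 22.6484

Multiply the model equation by X_{t-k} and take expectations. With theta_0 = psi_0 = 1 and psi_j the MA(infinity) weights, this gives
  gamma(k) - sum_i phi_i gamma(k-i) = c_k,
  c_k = sigma^2 * sum_{j=k..q} theta_j psi_{j-k}   (c_k = 0 for k > q),
using gamma(-m) = gamma(m).
psi-weights needed (psi_j = theta_j + sum_i phi_i psi_{j-i}):
  psi_1 = theta_1 + phi_1 = -0.493 + (-0.851) = -1.344
Right-hand sides:
  c_0 = sigma^2 (1 + theta_1 psi_1) = 3 * (1 + (-0.493)(-1.344)) = 3 * 1.662592 = 4.987776
  c_1 = sigma^2 theta_1 = 3 * (-0.493) = -1.479
  c_2 = 0
Equations for k = 0 and k = 1 (AR order 1):
  gamma(0) = phi_1 gamma(1) + c_0
  gamma(1) = phi_1 gamma(0) + c_1
Substituting the second into the first: gamma(0) (1 - phi_1^2) = c_0 + phi_1 c_1, so
  gamma(0) = (c_0 + phi_1 c_1) / (1 - phi_1^2) = (4.987776 + (-0.851)(-1.479)) / (1 - (-0.851)^2) = 6.246405 / 0.275799 = 22.648396.
Therefore gamma(0) = 22.6484 (to 4 decimal places).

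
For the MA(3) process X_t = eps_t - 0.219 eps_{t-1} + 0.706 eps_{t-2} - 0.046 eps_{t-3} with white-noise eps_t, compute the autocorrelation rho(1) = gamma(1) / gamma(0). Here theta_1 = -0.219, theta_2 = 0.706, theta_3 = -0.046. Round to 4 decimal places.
\rho(1) = -0.2622

For an MA(q) process with theta_0 = 1, the autocovariance is
  gamma(k) = sigma^2 * sum_{i=0..q-k} theta_i * theta_{i+k},
and rho(k) = gamma(k) / gamma(0). Sigma^2 cancels.
  numerator   = (1)*(-0.219) + (-0.219)*(0.706) + (0.706)*(-0.046) = -0.40609.
  denominator = (1)^2 + (-0.219)^2 + (0.706)^2 + (-0.046)^2 = 1.548513.
  rho(1) = -0.40609 / 1.548513 = -0.2622.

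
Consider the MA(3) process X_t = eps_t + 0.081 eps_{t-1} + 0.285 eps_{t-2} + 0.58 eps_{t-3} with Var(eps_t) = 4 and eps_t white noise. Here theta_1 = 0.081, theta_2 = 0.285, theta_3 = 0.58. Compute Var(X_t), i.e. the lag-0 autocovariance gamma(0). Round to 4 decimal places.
\gamma(0) = 5.6967

For an MA(q) process X_t = eps_t + sum_i theta_i eps_{t-i} with
Var(eps_t) = sigma^2, the variance is
  gamma(0) = sigma^2 * (1 + sum_i theta_i^2).
  sum_i theta_i^2 = (0.081)^2 + (0.285)^2 + (0.58)^2 = 0.006561 + 0.081225 + 0.3364 = 0.424186.
  gamma(0) = 4 * (1 + 0.424186) = 4 * 1.424186 = 5.696744, which rounds to 5.6967.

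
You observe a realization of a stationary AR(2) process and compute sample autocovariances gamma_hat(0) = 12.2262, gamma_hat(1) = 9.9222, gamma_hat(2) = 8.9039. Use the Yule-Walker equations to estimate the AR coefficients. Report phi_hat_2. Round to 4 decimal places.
\hat\phi_{2} = 0.2040

The Yule-Walker equations for an AR(p) process read, in matrix form,
  Gamma_p phi = r_p,   with   (Gamma_p)_{ij} = gamma(|i - j|),
                       (r_p)_i = gamma(i),   i,j = 1..p.
Substitute the sample gammas (Toeplitz matrix and right-hand side of size 2):
  Gamma_p = [[12.2262, 9.9222], [9.9222, 12.2262]]
  r_p     = [9.9222, 8.9039]
Written out:
  12.2262 phi_1 + 9.9222 phi_2 = 9.9222
  9.9222 phi_1 + 12.2262 phi_2 = 8.9039
Solve by Cramer's rule:
  det = gamma(0)^2 - gamma(1)^2 = (12.2262)^2 - (9.9222)^2 = 149.47996644 - 98.45005284 = 51.0299136
  phi_hat_1 = [gamma(1) gamma(0) - gamma(1) gamma(2)] / det = [(9.9222)(12.2262) - (9.9222)(8.9039)] / 51.0299136 = 32.96452506 / 51.0299136 = 0.646
  phi_hat_2 = [gamma(0) gamma(2) - gamma(1)^2] / det = [(12.2262)(8.9039) - (9.9222)^2] / 51.0299136 = 10.41080934 / 51.0299136 = 0.204
So phi_hat = [0.6460, 0.2040].
Therefore phi_hat_2 = 0.2040.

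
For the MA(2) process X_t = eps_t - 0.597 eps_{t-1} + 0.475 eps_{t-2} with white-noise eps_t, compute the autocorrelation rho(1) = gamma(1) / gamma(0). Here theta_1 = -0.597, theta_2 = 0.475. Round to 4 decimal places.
\rho(1) = -0.5566

For an MA(q) process with theta_0 = 1, the autocovariance is
  gamma(k) = sigma^2 * sum_{i=0..q-k} theta_i * theta_{i+k},
and rho(k) = gamma(k) / gamma(0). Sigma^2 cancels.
  numerator   = (1)*(-0.597) + (-0.597)*(0.475) = -0.880575.
  denominator = (1)^2 + (-0.597)^2 + (0.475)^2 = 1.582034.
  rho(1) = -0.880575 / 1.582034 = -0.5566.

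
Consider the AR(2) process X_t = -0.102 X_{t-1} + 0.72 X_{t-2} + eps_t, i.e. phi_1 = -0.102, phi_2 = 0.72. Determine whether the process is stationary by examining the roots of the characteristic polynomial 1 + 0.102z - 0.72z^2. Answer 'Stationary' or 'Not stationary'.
\text{Stationary}

The AR(p) characteristic polynomial is P(z) = 1 + 0.102z - 0.72z^2.
Stationarity requires all roots to lie outside the unit circle, i.e. |z| > 1 for every root.
Set 1 + (0.102) z + (-0.72) z^2 = 0, i.e. a z^2 + b z + c = 0 with a = -0.72, b = 0.102, c = 1.
Discriminant D = b^2 - 4ac = (0.102)^2 - 4*(-0.72)*1 = 0.010404 - (-2.88) = 2.890404.
D >= 0, so the roots are real: z = (-b +/- sqrt(D)) / (2a) = (-0.102 +/- 1.700119) / (-1.44).
  z_1 = (-0.102 + 1.700119) / (-1.44) = -1.1098,   |z_1| = 1.1098.
  z_2 = (-0.102 - 1.700119) / (-1.44) = 1.2515,   |z_2| = 1.2515.
Moduli of all roots: 1.1098, 1.2515.
All moduli strictly greater than 1? Yes.
Verdict: Stationary.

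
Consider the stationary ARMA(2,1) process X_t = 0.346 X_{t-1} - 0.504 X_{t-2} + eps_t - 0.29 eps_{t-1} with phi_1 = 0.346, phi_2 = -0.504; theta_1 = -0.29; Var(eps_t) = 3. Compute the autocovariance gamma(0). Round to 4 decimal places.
\gamma(0) = 4.0368

Multiply the model equation by X_{t-k} and take expectations. With theta_0 = psi_0 = 1 and psi_j the MA(infinity) weights, this gives
  gamma(k) - sum_i phi_i gamma(k-i) = c_k,
  c_k = sigma^2 * sum_{j=k..q} theta_j psi_{j-k}   (c_k = 0 for k > q),
using gamma(-m) = gamma(m).
psi-weights needed (psi_j = theta_j + sum_i phi_i psi_{j-i}):
  psi_1 = theta_1 + phi_1 = -0.29 + (0.346) = 0.056
Right-hand sides:
  c_0 = sigma^2 (1 + theta_1 psi_1) = 3 * (1 + (-0.29)(0.056)) = 3 * 0.98376 = 2.95128
  c_1 = sigma^2 theta_1 = 3 * (-0.29) = -0.87
  c_2 = 0
Equations for k = 0, 1, 2 (AR order 2, c_2 = 0):
  (E0) gamma(0) = phi_1 gamma(1) + phi_2 gamma(2) + c_0
  (E1) gamma(1) = phi_1 gamma(0) + phi_2 gamma(1) + c_1
  (E2) gamma(2) = phi_1 gamma(1) + phi_2 gamma(0)
From (E1): gamma(1) = A gamma(0) + B with
  A = phi_1 / (1 - phi_2) = 0.346 / 1.504 = 0.230053,   B = c_1 / (1 - phi_2) = -0.87 / 1.504 = -0.578457.
Insert (E2) into (E0): gamma(0) (1 - phi_2^2) = phi_1 (1 + phi_2) gamma(1) + c_0.
  phi_1 (1 + phi_2) = (0.346)(0.496) = 0.171616,   1 - phi_2^2 = 0.745984.
Replace gamma(1) by A gamma(0) + B and collect gamma(0):
  gamma(0) [0.745984 - (0.171616)(0.230053)] = (0.171616)(-0.578457) + 2.95128
  gamma(0) * 0.706503 = 2.852007
  gamma(0) = 2.852007 / 0.706503 = 4.036793.
Therefore gamma(0) = 4.0368 (to 4 decimal places).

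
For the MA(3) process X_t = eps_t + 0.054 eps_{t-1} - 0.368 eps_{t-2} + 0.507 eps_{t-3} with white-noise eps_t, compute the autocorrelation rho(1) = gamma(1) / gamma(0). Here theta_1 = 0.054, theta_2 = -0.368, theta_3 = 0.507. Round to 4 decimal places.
\rho(1) = -0.1093

For an MA(q) process with theta_0 = 1, the autocovariance is
  gamma(k) = sigma^2 * sum_{i=0..q-k} theta_i * theta_{i+k},
and rho(k) = gamma(k) / gamma(0). Sigma^2 cancels.
  numerator   = (1)*(0.054) + (0.054)*(-0.368) + (-0.368)*(0.507) = -0.152448.
  denominator = (1)^2 + (0.054)^2 + (-0.368)^2 + (0.507)^2 = 1.395389.
  rho(1) = -0.152448 / 1.395389 = -0.1093.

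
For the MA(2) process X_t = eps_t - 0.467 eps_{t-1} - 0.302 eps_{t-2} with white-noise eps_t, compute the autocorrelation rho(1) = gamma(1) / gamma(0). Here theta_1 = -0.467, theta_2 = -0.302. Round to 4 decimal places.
\rho(1) = -0.2490

For an MA(q) process with theta_0 = 1, the autocovariance is
  gamma(k) = sigma^2 * sum_{i=0..q-k} theta_i * theta_{i+k},
and rho(k) = gamma(k) / gamma(0). Sigma^2 cancels.
  numerator   = (1)*(-0.467) + (-0.467)*(-0.302) = -0.325966.
  denominator = (1)^2 + (-0.467)^2 + (-0.302)^2 = 1.309293.
  rho(1) = -0.325966 / 1.309293 = -0.2490.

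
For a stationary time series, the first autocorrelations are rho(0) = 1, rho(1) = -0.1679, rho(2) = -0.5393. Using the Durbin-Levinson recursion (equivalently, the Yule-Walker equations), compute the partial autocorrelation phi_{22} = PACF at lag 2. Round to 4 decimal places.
\phi_{22} = -0.5840

The PACF at lag k is phi_{kk}, the last component of the solution
to the Yule-Walker system G_k phi = r_k where
  (G_k)_{ij} = rho(|i - j|), (r_k)_i = rho(i), i,j = 1..k.
Equivalently, Durbin-Levinson gives phi_{kk} iteratively:
  phi_{11} = rho(1)
  phi_{kk} = [rho(k) - sum_{j=1..k-1} phi_{k-1,j} rho(k-j)]
            / [1 - sum_{j=1..k-1} phi_{k-1,j} rho(j)],
  phi_{k,j} = phi_{k-1,j} - phi_{kk} phi_{k-1,k-j},  j = 1..k-1.
Step k = 1:
  phi_11 = rho(1) = -0.1679.
Step k = 2:
  phi_22 = [rho(2) - phi_11 rho(1)] / [1 - phi_11 rho(1)] = [-0.5393 - (-0.1679)(-0.1679)] / [1 - (-0.1679)(-0.1679)]
         = -0.56749041 / 0.97180959 = -0.584.
Therefore phi_{22} = -0.5840.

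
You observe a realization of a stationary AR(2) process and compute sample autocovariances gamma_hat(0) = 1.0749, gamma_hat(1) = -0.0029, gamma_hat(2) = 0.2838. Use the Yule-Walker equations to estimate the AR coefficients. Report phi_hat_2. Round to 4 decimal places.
\hat\phi_{2} = 0.2640

The Yule-Walker equations for an AR(p) process read, in matrix form,
  Gamma_p phi = r_p,   with   (Gamma_p)_{ij} = gamma(|i - j|),
                       (r_p)_i = gamma(i),   i,j = 1..p.
Substitute the sample gammas (Toeplitz matrix and right-hand side of size 2):
  Gamma_p = [[1.0749, -0.0029], [-0.0029, 1.0749]]
  r_p     = [-0.0029, 0.2838]
Written out:
  1.0749 phi_1 - 0.0029 phi_2 = -0.0029
  -0.0029 phi_1 + 1.0749 phi_2 = 0.2838
Solve by Cramer's rule:
  det = gamma(0)^2 - gamma(1)^2 = (1.0749)^2 - (-0.0029)^2 = 1.15541001 - 0.00000841 = 1.1554016
  phi_hat_1 = [gamma(1) gamma(0) - gamma(1) gamma(2)] / det = [(-0.0029)(1.0749) - (-0.0029)(0.2838)] / 1.1554016 = -0.00229419 / 1.1554016 = -0.002
  phi_hat_2 = [gamma(0) gamma(2) - gamma(1)^2] / det = [(1.0749)(0.2838) - (-0.0029)^2] / 1.1554016 = 0.30504821 / 1.1554016 = 0.264
So phi_hat = [-0.0020, 0.2640].
Therefore phi_hat_2 = 0.2640.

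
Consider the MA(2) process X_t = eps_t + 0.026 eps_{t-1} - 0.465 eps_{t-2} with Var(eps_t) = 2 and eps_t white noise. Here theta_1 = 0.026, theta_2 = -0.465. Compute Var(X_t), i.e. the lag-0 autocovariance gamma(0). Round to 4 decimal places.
\gamma(0) = 2.4338

For an MA(q) process X_t = eps_t + sum_i theta_i eps_{t-i} with
Var(eps_t) = sigma^2, the variance is
  gamma(0) = sigma^2 * (1 + sum_i theta_i^2).
  sum_i theta_i^2 = (0.026)^2 + (-0.465)^2 = 0.000676 + 0.216225 = 0.216901.
  gamma(0) = 2 * (1 + 0.216901) = 2 * 1.216901 = 2.433802, which rounds to 2.4338.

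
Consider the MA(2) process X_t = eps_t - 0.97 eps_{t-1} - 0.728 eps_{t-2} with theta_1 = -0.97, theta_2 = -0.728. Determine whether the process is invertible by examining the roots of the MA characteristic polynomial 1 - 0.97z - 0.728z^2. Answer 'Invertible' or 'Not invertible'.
\text{Not invertible}

The MA(q) characteristic polynomial is P(z) = 1 - 0.97z - 0.728z^2.
Invertibility requires all roots to lie outside the unit circle, i.e. |z| > 1 for every root.
Set 1 + (-0.97) z + (-0.728) z^2 = 0, i.e. a z^2 + b z + c = 0 with a = -0.728, b = -0.97, c = 1.
Discriminant D = b^2 - 4ac = (-0.97)^2 - 4*(-0.728)*1 = 0.9409 - (-2.912) = 3.8529.
D >= 0, so the roots are real: z = (-b +/- sqrt(D)) / (2a) = (0.97 +/- 1.962881) / (-1.456).
  z_1 = (0.97 + 1.962881) / (-1.456) = -2.0143,   |z_1| = 2.0143.
  z_2 = (0.97 - 1.962881) / (-1.456) = 0.6819,   |z_2| = 0.6819.
Moduli of all roots: 2.0143, 0.6819.
All moduli strictly greater than 1? No.
Verdict: Not invertible.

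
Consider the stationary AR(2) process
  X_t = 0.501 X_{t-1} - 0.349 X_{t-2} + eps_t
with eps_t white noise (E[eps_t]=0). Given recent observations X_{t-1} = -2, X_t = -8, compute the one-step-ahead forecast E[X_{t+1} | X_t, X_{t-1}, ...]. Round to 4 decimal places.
E[X_{t+1} \mid \mathcal F_t] = -3.3100

For an AR(p) model X_t = c + sum_i phi_i X_{t-i} + eps_t, the
one-step-ahead conditional mean is
  E[X_{t+1} | X_t, ...] = c + sum_i phi_i X_{t+1-i}.
Substitute known values:
  E[X_{t+1} | ...] = (0.501) * (-8) + (-0.349) * (-2)
                   = -3.3100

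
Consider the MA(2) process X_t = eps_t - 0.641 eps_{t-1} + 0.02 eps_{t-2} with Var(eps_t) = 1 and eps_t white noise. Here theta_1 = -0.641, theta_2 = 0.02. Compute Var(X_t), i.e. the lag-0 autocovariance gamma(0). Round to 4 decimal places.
\gamma(0) = 1.4113

For an MA(q) process X_t = eps_t + sum_i theta_i eps_{t-i} with
Var(eps_t) = sigma^2, the variance is
  gamma(0) = sigma^2 * (1 + sum_i theta_i^2).
  sum_i theta_i^2 = (-0.641)^2 + (0.02)^2 = 0.410881 + 0.0004 = 0.411281.
  gamma(0) = 1 * (1 + 0.411281) = 1 * 1.411281 = 1.411281, which rounds to 1.4113.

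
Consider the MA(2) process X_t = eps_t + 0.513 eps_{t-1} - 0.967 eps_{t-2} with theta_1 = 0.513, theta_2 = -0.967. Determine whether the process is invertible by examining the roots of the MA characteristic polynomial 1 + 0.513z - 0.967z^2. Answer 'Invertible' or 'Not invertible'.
\text{Not invertible}

The MA(q) characteristic polynomial is P(z) = 1 + 0.513z - 0.967z^2.
Invertibility requires all roots to lie outside the unit circle, i.e. |z| > 1 for every root.
Set 1 + (0.513) z + (-0.967) z^2 = 0, i.e. a z^2 + b z + c = 0 with a = -0.967, b = 0.513, c = 1.
Discriminant D = b^2 - 4ac = (0.513)^2 - 4*(-0.967)*1 = 0.263169 - (-3.868) = 4.131169.
D >= 0, so the roots are real: z = (-b +/- sqrt(D)) / (2a) = (-0.513 +/- 2.032528) / (-1.934).
  z_1 = (-0.513 + 2.032528) / (-1.934) = -0.7857,   |z_1| = 0.7857.
  z_2 = (-0.513 - 2.032528) / (-1.934) = 1.3162,   |z_2| = 1.3162.
Moduli of all roots: 0.7857, 1.3162.
All moduli strictly greater than 1? No.
Verdict: Not invertible.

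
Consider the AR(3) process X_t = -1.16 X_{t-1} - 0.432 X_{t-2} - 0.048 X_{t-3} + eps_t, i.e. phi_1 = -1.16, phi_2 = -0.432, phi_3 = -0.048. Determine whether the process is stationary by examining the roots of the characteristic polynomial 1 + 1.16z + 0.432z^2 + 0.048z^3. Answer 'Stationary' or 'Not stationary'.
\text{Stationary}

The AR(p) characteristic polynomial is P(z) = 1 + 1.16z + 0.432z^2 + 0.048z^3.
Stationarity requires all roots to lie outside the unit circle, i.e. |z| > 1 for every root.
Degree 3: look for a simple real root z0 first, then factor out (1 - z/z0) and solve the remaining quadratic.
Testing z0 = -5: P(-5) = 1 + (1.16)(-5) + (0.432)(-5)^2 + (0.048)(-5)^3
  = 1 + (-5.8) + (10.8) + (-6) = 0.  So z_0 = -5 is a root, |z_0| = 5.
Divide out the factor (1 + 0.2 z) = (1 - z/z0) (since 1/z0 = -0.2):
  P(z) = (1 + 0.2 z)(1 + (0.96) z + (0.24) z^2)
  [check: z-coef 0.96 - (-0.2) = 1.16; z^2-coef 0.24 - (-0.2)(0.96) = 0.432; z^3-coef -(-0.2)(0.24) = 0.048.]
Remaining roots from the quadratic factor 1 + (0.96) z + (0.24) z^2:
  Set 1 + (0.96) z + (0.24) z^2 = 0, i.e. a z^2 + b z + c = 0 with a = 0.24, b = 0.96, c = 1.
  Discriminant D = b^2 - 4ac = (0.96)^2 - 4*(0.24)*1 = 0.9216 - (0.96) = -0.0384.
  D < 0, so the roots are the complex-conjugate pair z = (-b +/- i sqrt(-D)) / (2a) = -2 +/- 0.4082i.
  For a conjugate pair |z|^2 = z * conj(z) = (product of roots) = c/a = 1/(0.24) = 4.166667, so |z| = sqrt(4.166667) = 2.0412 for both roots.
Moduli of all roots: 5.0000, 2.0412, 2.0412.
All moduli strictly greater than 1? Yes.
Verdict: Stationary.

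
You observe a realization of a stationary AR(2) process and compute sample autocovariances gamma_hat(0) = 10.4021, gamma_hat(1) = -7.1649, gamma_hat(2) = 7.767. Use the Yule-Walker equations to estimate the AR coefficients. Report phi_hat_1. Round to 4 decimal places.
\hat\phi_{1} = -0.3320

The Yule-Walker equations for an AR(p) process read, in matrix form,
  Gamma_p phi = r_p,   with   (Gamma_p)_{ij} = gamma(|i - j|),
                       (r_p)_i = gamma(i),   i,j = 1..p.
Substitute the sample gammas (Toeplitz matrix and right-hand side of size 2):
  Gamma_p = [[10.4021, -7.1649], [-7.1649, 10.4021]]
  r_p     = [-7.1649, 7.767]
Written out:
  10.4021 phi_1 - 7.1649 phi_2 = -7.1649
  -7.1649 phi_1 + 10.4021 phi_2 = 7.767
Solve by Cramer's rule:
  det = gamma(0)^2 - gamma(1)^2 = (10.4021)^2 - (-7.1649)^2 = 108.20368441 - 51.33579201 = 56.8678924
  phi_hat_1 = [gamma(1) gamma(0) - gamma(1) gamma(2)] / det = [(-7.1649)(10.4021) - (-7.1649)(7.767)] / 56.8678924 = -18.88022799 / 56.8678924 = -0.332
  phi_hat_2 = [gamma(0) gamma(2) - gamma(1)^2] / det = [(10.4021)(7.767) - (-7.1649)^2] / 56.8678924 = 29.45731869 / 56.8678924 = 0.518
So phi_hat = [-0.3320, 0.5180].
Therefore phi_hat_1 = -0.3320.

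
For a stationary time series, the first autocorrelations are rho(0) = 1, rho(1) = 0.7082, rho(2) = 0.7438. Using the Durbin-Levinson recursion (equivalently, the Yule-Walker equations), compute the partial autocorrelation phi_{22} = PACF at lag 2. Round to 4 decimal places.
\phi_{22} = 0.4860

The PACF at lag k is phi_{kk}, the last component of the solution
to the Yule-Walker system G_k phi = r_k where
  (G_k)_{ij} = rho(|i - j|), (r_k)_i = rho(i), i,j = 1..k.
Equivalently, Durbin-Levinson gives phi_{kk} iteratively:
  phi_{11} = rho(1)
  phi_{kk} = [rho(k) - sum_{j=1..k-1} phi_{k-1,j} rho(k-j)]
            / [1 - sum_{j=1..k-1} phi_{k-1,j} rho(j)],
  phi_{k,j} = phi_{k-1,j} - phi_{kk} phi_{k-1,k-j},  j = 1..k-1.
Step k = 1:
  phi_11 = rho(1) = 0.7082.
Step k = 2:
  phi_22 = [rho(2) - phi_11 rho(1)] / [1 - phi_11 rho(1)] = [0.7438 - (0.7082)(0.7082)] / [1 - (0.7082)(0.7082)]
         = 0.24225276 / 0.49845276 = 0.486.
Therefore phi_{22} = 0.4860.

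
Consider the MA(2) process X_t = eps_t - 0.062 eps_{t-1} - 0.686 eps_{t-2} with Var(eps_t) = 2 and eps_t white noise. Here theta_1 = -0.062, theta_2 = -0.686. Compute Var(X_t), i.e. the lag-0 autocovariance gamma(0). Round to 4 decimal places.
\gamma(0) = 2.9489

For an MA(q) process X_t = eps_t + sum_i theta_i eps_{t-i} with
Var(eps_t) = sigma^2, the variance is
  gamma(0) = sigma^2 * (1 + sum_i theta_i^2).
  sum_i theta_i^2 = (-0.062)^2 + (-0.686)^2 = 0.003844 + 0.470596 = 0.47444.
  gamma(0) = 2 * (1 + 0.47444) = 2 * 1.47444 = 2.94888, which rounds to 2.9489.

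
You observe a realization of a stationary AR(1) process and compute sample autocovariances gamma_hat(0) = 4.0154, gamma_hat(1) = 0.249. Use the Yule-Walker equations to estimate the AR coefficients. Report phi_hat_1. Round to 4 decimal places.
\hat\phi_{1} = 0.0620

The Yule-Walker equations for an AR(p) process read, in matrix form,
  Gamma_p phi = r_p,   with   (Gamma_p)_{ij} = gamma(|i - j|),
                       (r_p)_i = gamma(i),   i,j = 1..p.
Substitute the sample gammas (Toeplitz matrix and right-hand side of size 1):
  Gamma_p = [[4.0154]]
  r_p     = [0.249]
With p = 1 this is the single equation gamma(0) phi_1 = gamma(1):
  phi_hat_1 = gamma(1) / gamma(0) = 0.249 / 4.0154 = 0.0620.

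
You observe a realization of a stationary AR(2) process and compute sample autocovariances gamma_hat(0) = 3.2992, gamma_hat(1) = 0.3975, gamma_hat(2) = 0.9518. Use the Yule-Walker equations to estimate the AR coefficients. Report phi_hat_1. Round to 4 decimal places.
\hat\phi_{1} = 0.0870

The Yule-Walker equations for an AR(p) process read, in matrix form,
  Gamma_p phi = r_p,   with   (Gamma_p)_{ij} = gamma(|i - j|),
                       (r_p)_i = gamma(i),   i,j = 1..p.
Substitute the sample gammas (Toeplitz matrix and right-hand side of size 2):
  Gamma_p = [[3.2992, 0.3975], [0.3975, 3.2992]]
  r_p     = [0.3975, 0.9518]
Written out:
  3.2992 phi_1 + 0.3975 phi_2 = 0.3975
  0.3975 phi_1 + 3.2992 phi_2 = 0.9518
Solve by Cramer's rule:
  det = gamma(0)^2 - gamma(1)^2 = (3.2992)^2 - (0.3975)^2 = 10.88472064 - 0.15800625 = 10.72671439
  phi_hat_1 = [gamma(1) gamma(0) - gamma(1) gamma(2)] / det = [(0.3975)(3.2992) - (0.3975)(0.9518)] / 10.72671439 = 0.9330915 / 10.72671439 = 0.087
  phi_hat_2 = [gamma(0) gamma(2) - gamma(1)^2] / det = [(3.2992)(0.9518) - (0.3975)^2] / 10.72671439 = 2.98217231 / 10.72671439 = 0.278
So phi_hat = [0.0870, 0.2780].
Therefore phi_hat_1 = 0.0870.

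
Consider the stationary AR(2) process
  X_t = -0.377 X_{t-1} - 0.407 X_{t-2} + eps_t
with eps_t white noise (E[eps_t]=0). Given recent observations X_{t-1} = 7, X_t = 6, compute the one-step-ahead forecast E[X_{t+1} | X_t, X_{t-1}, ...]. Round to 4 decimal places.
E[X_{t+1} \mid \mathcal F_t] = -5.1110

For an AR(p) model X_t = c + sum_i phi_i X_{t-i} + eps_t, the
one-step-ahead conditional mean is
  E[X_{t+1} | X_t, ...] = c + sum_i phi_i X_{t+1-i}.
Substitute known values:
  E[X_{t+1} | ...] = (-0.377) * (6) + (-0.407) * (7)
                   = -5.1110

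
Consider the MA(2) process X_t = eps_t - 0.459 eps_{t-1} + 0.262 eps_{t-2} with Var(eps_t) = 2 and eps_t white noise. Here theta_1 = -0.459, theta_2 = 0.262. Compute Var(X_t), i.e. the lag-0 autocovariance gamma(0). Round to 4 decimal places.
\gamma(0) = 2.5587

For an MA(q) process X_t = eps_t + sum_i theta_i eps_{t-i} with
Var(eps_t) = sigma^2, the variance is
  gamma(0) = sigma^2 * (1 + sum_i theta_i^2).
  sum_i theta_i^2 = (-0.459)^2 + (0.262)^2 = 0.210681 + 0.068644 = 0.279325.
  gamma(0) = 2 * (1 + 0.279325) = 2 * 1.279325 = 2.55865, which rounds to 2.5587.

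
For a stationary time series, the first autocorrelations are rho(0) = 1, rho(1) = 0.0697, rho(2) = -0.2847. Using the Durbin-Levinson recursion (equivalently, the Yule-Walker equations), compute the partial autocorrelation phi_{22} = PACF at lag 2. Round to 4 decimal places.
\phi_{22} = -0.2910

The PACF at lag k is phi_{kk}, the last component of the solution
to the Yule-Walker system G_k phi = r_k where
  (G_k)_{ij} = rho(|i - j|), (r_k)_i = rho(i), i,j = 1..k.
Equivalently, Durbin-Levinson gives phi_{kk} iteratively:
  phi_{11} = rho(1)
  phi_{kk} = [rho(k) - sum_{j=1..k-1} phi_{k-1,j} rho(k-j)]
            / [1 - sum_{j=1..k-1} phi_{k-1,j} rho(j)],
  phi_{k,j} = phi_{k-1,j} - phi_{kk} phi_{k-1,k-j},  j = 1..k-1.
Step k = 1:
  phi_11 = rho(1) = 0.0697.
Step k = 2:
  phi_22 = [rho(2) - phi_11 rho(1)] / [1 - phi_11 rho(1)] = [-0.2847 - (0.0697)(0.0697)] / [1 - (0.0697)(0.0697)]
         = -0.28955809 / 0.99514191 = -0.291.
Therefore phi_{22} = -0.2910.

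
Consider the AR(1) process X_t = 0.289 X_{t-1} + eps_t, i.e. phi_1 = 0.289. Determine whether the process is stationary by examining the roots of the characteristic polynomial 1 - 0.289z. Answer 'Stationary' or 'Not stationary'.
\text{Stationary}

The AR(p) characteristic polynomial is P(z) = 1 - 0.289z.
Stationarity requires all roots to lie outside the unit circle, i.e. |z| > 1 for every root.
This is linear in z: 1 + (-0.289) z = 0  =>  z = -1/(-0.289) = 3.460208,  |z| = 3.460208.
Moduli of all roots: 3.4602.
All moduli strictly greater than 1? Yes.
Verdict: Stationary.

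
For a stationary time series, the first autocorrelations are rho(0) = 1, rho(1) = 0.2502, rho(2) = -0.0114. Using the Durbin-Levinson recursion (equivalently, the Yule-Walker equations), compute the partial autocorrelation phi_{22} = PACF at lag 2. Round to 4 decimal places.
\phi_{22} = -0.0789

The PACF at lag k is phi_{kk}, the last component of the solution
to the Yule-Walker system G_k phi = r_k where
  (G_k)_{ij} = rho(|i - j|), (r_k)_i = rho(i), i,j = 1..k.
Equivalently, Durbin-Levinson gives phi_{kk} iteratively:
  phi_{11} = rho(1)
  phi_{kk} = [rho(k) - sum_{j=1..k-1} phi_{k-1,j} rho(k-j)]
            / [1 - sum_{j=1..k-1} phi_{k-1,j} rho(j)],
  phi_{k,j} = phi_{k-1,j} - phi_{kk} phi_{k-1,k-j},  j = 1..k-1.
Step k = 1:
  phi_11 = rho(1) = 0.2502.
Step k = 2:
  phi_22 = [rho(2) - phi_11 rho(1)] / [1 - phi_11 rho(1)] = [-0.0114 - (0.2502)(0.2502)] / [1 - (0.2502)(0.2502)]
         = -0.07400004 / 0.93739996 = -0.0789.
Therefore phi_{22} = -0.0789.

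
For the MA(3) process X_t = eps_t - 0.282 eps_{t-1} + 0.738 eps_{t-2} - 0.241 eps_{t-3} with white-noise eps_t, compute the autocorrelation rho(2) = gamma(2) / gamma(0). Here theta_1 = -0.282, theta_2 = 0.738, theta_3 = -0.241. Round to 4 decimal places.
\rho(2) = 0.4791

For an MA(q) process with theta_0 = 1, the autocovariance is
  gamma(k) = sigma^2 * sum_{i=0..q-k} theta_i * theta_{i+k},
and rho(k) = gamma(k) / gamma(0). Sigma^2 cancels.
  numerator   = (1)*(0.738) + (-0.282)*(-0.241) = 0.805962.
  denominator = (1)^2 + (-0.282)^2 + (0.738)^2 + (-0.241)^2 = 1.682249.
  rho(2) = 0.805962 / 1.682249 = 0.4791.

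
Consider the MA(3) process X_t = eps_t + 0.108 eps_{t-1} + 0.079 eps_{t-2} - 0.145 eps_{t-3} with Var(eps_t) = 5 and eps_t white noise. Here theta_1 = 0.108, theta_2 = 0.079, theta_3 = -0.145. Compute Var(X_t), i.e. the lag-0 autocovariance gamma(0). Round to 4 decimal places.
\gamma(0) = 5.1947

For an MA(q) process X_t = eps_t + sum_i theta_i eps_{t-i} with
Var(eps_t) = sigma^2, the variance is
  gamma(0) = sigma^2 * (1 + sum_i theta_i^2).
  sum_i theta_i^2 = (0.108)^2 + (0.079)^2 + (-0.145)^2 = 0.011664 + 0.006241 + 0.021025 = 0.03893.
  gamma(0) = 5 * (1 + 0.03893) = 5 * 1.03893 = 5.19465, which rounds to 5.1947.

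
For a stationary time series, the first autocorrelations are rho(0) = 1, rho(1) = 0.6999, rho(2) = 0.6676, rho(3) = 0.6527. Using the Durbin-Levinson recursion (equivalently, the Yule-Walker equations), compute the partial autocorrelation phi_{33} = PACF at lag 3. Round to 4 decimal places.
\phi_{33} = 0.2329

The PACF at lag k is phi_{kk}, the last component of the solution
to the Yule-Walker system G_k phi = r_k where
  (G_k)_{ij} = rho(|i - j|), (r_k)_i = rho(i), i,j = 1..k.
Equivalently, Durbin-Levinson gives phi_{kk} iteratively:
  phi_{11} = rho(1)
  phi_{kk} = [rho(k) - sum_{j=1..k-1} phi_{k-1,j} rho(k-j)]
            / [1 - sum_{j=1..k-1} phi_{k-1,j} rho(j)],
  phi_{k,j} = phi_{k-1,j} - phi_{kk} phi_{k-1,k-j},  j = 1..k-1.
Step k = 1:
  phi_11 = rho(1) = 0.6999.
Step k = 2:
  phi_22 = [rho(2) - phi_11 rho(1)] / [1 - phi_11 rho(1)] = [0.6676 - (0.6999)(0.6999)] / [1 - (0.6999)(0.6999)]
         = 0.17773999 / 0.51013999 = 0.348414.
  Update: phi_21 = phi_11 - phi_22 phi_11 = 0.6999 - (0.348414)(0.6999) = 0.456045.
Step k = 3:
  phi_33 = [rho(3) - phi_21 rho(2) - phi_22 rho(1)] / [1 - phi_21 rho(1) - phi_22 rho(2)]
    numerator   = 0.6527 - (0.456045)(0.6676) - (0.348414)(0.6999) = 0.10438934
    denominator = 1 - (0.456045)(0.6999) - (0.348414)(0.6676) = 0.44821286
  phi_33 = 0.10438934 / 0.44821286 = 0.2329.
Therefore phi_{33} = 0.2329.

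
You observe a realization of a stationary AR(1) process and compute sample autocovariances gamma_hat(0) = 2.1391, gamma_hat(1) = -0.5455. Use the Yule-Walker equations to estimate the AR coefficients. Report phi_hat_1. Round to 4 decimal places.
\hat\phi_{1} = -0.2550

The Yule-Walker equations for an AR(p) process read, in matrix form,
  Gamma_p phi = r_p,   with   (Gamma_p)_{ij} = gamma(|i - j|),
                       (r_p)_i = gamma(i),   i,j = 1..p.
Substitute the sample gammas (Toeplitz matrix and right-hand side of size 1):
  Gamma_p = [[2.1391]]
  r_p     = [-0.5455]
With p = 1 this is the single equation gamma(0) phi_1 = gamma(1):
  phi_hat_1 = gamma(1) / gamma(0) = -0.5455 / 2.1391 = -0.2550.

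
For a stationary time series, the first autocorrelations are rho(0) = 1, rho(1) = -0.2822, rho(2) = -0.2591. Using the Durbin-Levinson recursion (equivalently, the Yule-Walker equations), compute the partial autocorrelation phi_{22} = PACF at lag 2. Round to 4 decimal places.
\phi_{22} = -0.3680

The PACF at lag k is phi_{kk}, the last component of the solution
to the Yule-Walker system G_k phi = r_k where
  (G_k)_{ij} = rho(|i - j|), (r_k)_i = rho(i), i,j = 1..k.
Equivalently, Durbin-Levinson gives phi_{kk} iteratively:
  phi_{11} = rho(1)
  phi_{kk} = [rho(k) - sum_{j=1..k-1} phi_{k-1,j} rho(k-j)]
            / [1 - sum_{j=1..k-1} phi_{k-1,j} rho(j)],
  phi_{k,j} = phi_{k-1,j} - phi_{kk} phi_{k-1,k-j},  j = 1..k-1.
Step k = 1:
  phi_11 = rho(1) = -0.2822.
Step k = 2:
  phi_22 = [rho(2) - phi_11 rho(1)] / [1 - phi_11 rho(1)] = [-0.2591 - (-0.2822)(-0.2822)] / [1 - (-0.2822)(-0.2822)]
         = -0.33873684 / 0.92036316 = -0.368.
Therefore phi_{22} = -0.3680.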